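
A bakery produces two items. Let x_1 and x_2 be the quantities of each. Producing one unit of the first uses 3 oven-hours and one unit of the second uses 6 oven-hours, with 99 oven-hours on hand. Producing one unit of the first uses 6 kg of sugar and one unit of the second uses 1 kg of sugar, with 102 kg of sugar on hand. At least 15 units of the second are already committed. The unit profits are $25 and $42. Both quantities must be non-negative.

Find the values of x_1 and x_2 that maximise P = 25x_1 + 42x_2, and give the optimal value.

x_1 = 3, x_2 = 15, maximum P = 705

Vertices and P = 25x_1 + 42x_2:
  (0, 33/2) → P = 693
  (0, 15) → P = 630
  (3, 15) → P = 705

The optimum lies where 3x_1 + 6x_2 = 99 and x_2 = 15.
Solving simultaneously gives x_1 = 3, x_2 = 15.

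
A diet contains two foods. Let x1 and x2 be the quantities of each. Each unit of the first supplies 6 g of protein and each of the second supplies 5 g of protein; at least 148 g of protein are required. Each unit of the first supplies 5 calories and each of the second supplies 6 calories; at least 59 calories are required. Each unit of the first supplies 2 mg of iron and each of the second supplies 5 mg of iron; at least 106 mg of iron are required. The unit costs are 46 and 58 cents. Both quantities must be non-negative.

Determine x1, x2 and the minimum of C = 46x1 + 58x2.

x1 = 21/2, x2 = 17, minimum C = 1469

Feasible corners and C = 46x1 + 58x2:
  (0, 148/5) → C = 8584/5
  (53, 0) → C = 2438
  (21/2, 17) → C = 1469
The feasible region is unbounded (it extends along (0, 1), (1, 0)), but C strictly increases along every unbounded feasible direction, so there is no improving ray and the minimum is attained at a vertex.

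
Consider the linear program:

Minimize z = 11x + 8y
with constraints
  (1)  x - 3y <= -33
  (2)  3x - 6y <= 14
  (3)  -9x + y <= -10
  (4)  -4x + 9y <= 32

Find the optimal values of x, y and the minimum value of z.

x = 67, y = 100/3, minimum z = 3011/3

Extreme points and z = 11x + 8y:
  (80, 113/3) → z = 3544/3
  (67, 100/3) → z = 3011/3
  (106, 152/3) → z = 4714/3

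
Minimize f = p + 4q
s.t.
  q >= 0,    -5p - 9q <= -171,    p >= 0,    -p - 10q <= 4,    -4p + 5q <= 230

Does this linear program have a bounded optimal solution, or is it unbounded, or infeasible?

bounded optimum

Extreme points and f = p + 4q:
  (171/5, 0) → f = 171/5
  (0, 19) → f = 76
  (0, 46) → f = 184
The feasible region has finitely many vertices and no improving ray; the minimum is 171/5 at (171/5, 0).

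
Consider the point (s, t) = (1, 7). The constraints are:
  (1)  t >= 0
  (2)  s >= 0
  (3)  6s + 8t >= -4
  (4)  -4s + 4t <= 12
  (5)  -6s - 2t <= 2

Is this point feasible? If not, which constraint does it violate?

Constraint (4): -4s + 4t = 24, which is not ≤ 12. All other constraints are satisfied.

not feasible — violates (4)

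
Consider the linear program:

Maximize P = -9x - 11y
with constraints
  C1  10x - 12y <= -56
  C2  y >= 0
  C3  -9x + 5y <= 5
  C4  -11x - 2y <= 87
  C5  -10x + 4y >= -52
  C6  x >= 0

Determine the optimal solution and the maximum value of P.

x = 110/29, y = 227/29, maximum P = -3487/29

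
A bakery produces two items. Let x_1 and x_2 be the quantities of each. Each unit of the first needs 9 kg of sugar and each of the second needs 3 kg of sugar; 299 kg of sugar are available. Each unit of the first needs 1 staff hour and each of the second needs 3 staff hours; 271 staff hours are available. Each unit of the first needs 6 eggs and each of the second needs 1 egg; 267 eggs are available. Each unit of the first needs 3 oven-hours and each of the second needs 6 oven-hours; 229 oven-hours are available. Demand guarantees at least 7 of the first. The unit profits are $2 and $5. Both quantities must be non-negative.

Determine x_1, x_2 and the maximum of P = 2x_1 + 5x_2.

x_1 = 7, x_2 = 104/3, maximum P = 562/3

The optimum lies where 3x_1 + 6x_2 = 229 and x_1 = 7.
Solving simultaneously gives x_1 = 7, x_2 = 104/3.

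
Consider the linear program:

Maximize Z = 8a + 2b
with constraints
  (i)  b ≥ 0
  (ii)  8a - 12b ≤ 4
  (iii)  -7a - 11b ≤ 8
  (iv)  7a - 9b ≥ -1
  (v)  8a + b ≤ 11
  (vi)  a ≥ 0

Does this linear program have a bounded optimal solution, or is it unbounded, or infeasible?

Corner points and Z = 8a + 2b:
  (1/2, 0) → Z = 4
  (0, 0) → Z = 0
  (17/13, 7/13) → Z = 150/13
  (98/79, 85/79) → Z = 954/79
  (0, 1/9) → Z = 2/9
The feasible region has finitely many vertices and no improving ray; the maximum is 954/79 at (98/79, 85/79).

bounded optimum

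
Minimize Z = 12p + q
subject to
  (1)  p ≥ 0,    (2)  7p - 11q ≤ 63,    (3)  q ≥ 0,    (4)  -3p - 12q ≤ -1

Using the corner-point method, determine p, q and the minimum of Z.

p = 0, q = 1/12, minimum Z = 1/12

The feasible region is unbounded (it extends along (0, 1), (11, 7)), but Z strictly increases along every unbounded feasible direction, so there is no improving ray and the minimum is attained at a vertex.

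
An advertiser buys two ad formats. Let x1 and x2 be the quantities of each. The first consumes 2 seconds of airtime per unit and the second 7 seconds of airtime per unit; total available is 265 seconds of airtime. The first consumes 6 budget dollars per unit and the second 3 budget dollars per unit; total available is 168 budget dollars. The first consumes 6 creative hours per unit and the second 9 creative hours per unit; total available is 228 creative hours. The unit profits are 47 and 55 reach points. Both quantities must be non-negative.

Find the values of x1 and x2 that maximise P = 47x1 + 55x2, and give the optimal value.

x1 = 23, x2 = 10, maximum P = 1631

Vertices and P = 47x1 + 55x2:
  (0, 0) → P = 0
  (0, 76/3) → P = 4180/3
  (28, 0) → P = 1316
  (23, 10) → P = 1631

At the optimal vertex, 6x1 + 3x2 = 168 and 6x1 + 9x2 = 228.
Solving simultaneously gives x1 = 23, x2 = 10.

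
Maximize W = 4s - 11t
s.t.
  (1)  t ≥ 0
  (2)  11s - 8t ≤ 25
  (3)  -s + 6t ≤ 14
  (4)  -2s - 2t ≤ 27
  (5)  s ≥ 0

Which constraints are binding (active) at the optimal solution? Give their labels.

Vertices and W = 4s - 11t:
  (25/11, 0) → W = 100/11
  (0, 0) → W = 0
  (131/29, 179/58) → W = -921/58
  (0, 7/3) → W = -77/3

The maximum is at (25/11, 0). Substituting into each constraint, equality holds for (1) and (2); the remaining constraints have slack.

(1) and (2)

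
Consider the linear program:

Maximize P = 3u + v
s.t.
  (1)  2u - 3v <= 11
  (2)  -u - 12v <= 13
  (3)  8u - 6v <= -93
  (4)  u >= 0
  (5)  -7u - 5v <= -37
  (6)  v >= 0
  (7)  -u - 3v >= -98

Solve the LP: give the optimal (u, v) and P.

Vertices and P = 3u + v:
  (0, 31/2) → P = 31/2
  (103/10, 877/30) → P = 902/15
  (0, 98/3) → P = 98/3

u = 103/10, v = 877/30, maximum P = 902/15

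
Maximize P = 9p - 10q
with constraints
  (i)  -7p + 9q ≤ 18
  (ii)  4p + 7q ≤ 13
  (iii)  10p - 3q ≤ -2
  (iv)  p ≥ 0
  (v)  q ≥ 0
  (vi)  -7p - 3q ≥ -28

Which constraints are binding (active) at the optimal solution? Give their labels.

(iii) and (iv)

Vertices and P = 9p - 10q:
  (25/82, 69/41) → P = -1155/82
  (0, 13/7) → P = -130/7
  (0, 2/3) → P = -20/3

The maximum is at (0, 2/3). Substituting into each constraint, equality holds for (iii) and (iv); the remaining constraints have slack.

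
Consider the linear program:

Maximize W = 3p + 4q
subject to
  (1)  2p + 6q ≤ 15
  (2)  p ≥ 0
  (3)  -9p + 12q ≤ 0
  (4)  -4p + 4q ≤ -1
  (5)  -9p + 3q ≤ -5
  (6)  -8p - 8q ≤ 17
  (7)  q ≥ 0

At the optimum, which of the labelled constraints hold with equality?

Corner points and W = 3p + 4q:
  (30/13, 45/26) → W = 180/13
  (15/2, 0) → W = 45/2
  (1, 3/4) → W = 6
  (17/24, 11/24) → W = 95/24
  (5/9, 0) → W = 5/3

The maximum is at (15/2, 0). Substituting into each constraint, equality holds for (1) and (7); the remaining constraints have slack.

(1) and (7)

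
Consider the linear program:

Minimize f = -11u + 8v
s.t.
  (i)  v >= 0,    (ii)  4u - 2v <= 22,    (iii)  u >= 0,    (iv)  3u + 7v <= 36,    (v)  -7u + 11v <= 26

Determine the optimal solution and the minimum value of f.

Feasible corners and f = -11u + 8v:
  (11/2, 0) → f = -121/2
  (0, 0) → f = 0
  (113/17, 39/17) → f = -931/17
  (0, 26/11) → f = 208/11
  (107/41, 165/41) → f = 143/41

At the optimal vertex, v = 0 and 4u - 2v = 22.
Solving simultaneously gives u = 11/2, v = 0.

u = 11/2, v = 0, minimum f = -121/2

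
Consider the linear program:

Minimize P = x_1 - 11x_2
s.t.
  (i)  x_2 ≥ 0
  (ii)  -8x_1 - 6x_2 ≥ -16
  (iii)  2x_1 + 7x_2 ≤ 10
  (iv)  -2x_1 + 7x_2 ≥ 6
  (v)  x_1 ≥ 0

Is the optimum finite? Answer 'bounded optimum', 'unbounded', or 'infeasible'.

Extreme points and P = x_1 - 11x_2:
  (1, 8/7) → P = -81/7
  (0, 10/7) → P = -110/7
  (0, 6/7) → P = -66/7
The feasible region has finitely many vertices and no improving ray; the minimum is -110/7 at (0, 10/7).

bounded optimum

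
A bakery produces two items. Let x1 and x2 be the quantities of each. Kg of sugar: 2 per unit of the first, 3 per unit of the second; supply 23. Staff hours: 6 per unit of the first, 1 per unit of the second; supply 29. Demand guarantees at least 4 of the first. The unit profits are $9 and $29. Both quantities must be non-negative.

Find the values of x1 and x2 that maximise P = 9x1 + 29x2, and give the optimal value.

x1 = 4, x2 = 5, maximum P = 181

Vertices and P = 9x1 + 29x2:
  (29/6, 0) → P = 87/2
  (4, 0) → P = 36
  (4, 5) → P = 181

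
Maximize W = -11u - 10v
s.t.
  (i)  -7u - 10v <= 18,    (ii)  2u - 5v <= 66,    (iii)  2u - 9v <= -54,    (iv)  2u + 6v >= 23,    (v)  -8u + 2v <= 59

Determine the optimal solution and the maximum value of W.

u = -77/13, v = 151/26, maximum W = 92/13

Vertices and W = -11u - 10v:
  (108, 30) → W = -1488
  (-39/10, 77/15) → W = -253/30
  (-77/13, 151/26) → W = 92/13
The feasible region is unbounded (it extends along (1, 4), (5, 2)), but W strictly decreases along every unbounded feasible direction, so there is no improving ray and the maximum is attained at a vertex.

The optimum lies where 2u + 6v = 23 and -8u + 2v = 59.
Solving simultaneously gives u = -77/13, v = 151/26.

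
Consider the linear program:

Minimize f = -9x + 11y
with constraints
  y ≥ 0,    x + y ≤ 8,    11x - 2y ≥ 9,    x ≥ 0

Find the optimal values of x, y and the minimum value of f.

x = 8, y = 0, minimum f = -72

Corner points and f = -9x + 11y:
  (8, 0) → f = -72
  (9/11, 0) → f = -81/11
  (25/13, 79/13) → f = 644/13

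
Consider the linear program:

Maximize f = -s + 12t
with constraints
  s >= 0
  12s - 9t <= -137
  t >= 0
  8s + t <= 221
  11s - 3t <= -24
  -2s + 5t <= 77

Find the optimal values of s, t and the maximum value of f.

s = 4/21, t = 325/21, maximum f = 3896/21

Corner points and f = -s + 12t:
  (0, 137/9) → f = 548/3
  (0, 77/5) → f = 924/5
  (4/21, 325/21) → f = 3896/21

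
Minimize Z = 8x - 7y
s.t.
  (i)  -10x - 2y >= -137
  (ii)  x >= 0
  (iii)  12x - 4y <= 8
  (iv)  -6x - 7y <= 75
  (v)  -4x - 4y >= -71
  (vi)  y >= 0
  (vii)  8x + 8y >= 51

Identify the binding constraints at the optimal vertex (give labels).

(ii) and (v)

Extreme points and Z = 8x - 7y:
  (0, 71/4) → Z = -497/4
  (0, 51/8) → Z = -357/8
  (79/16, 205/16) → Z = -803/16
  (67/32, 137/32) → Z = -423/32

The minimum is at (0, 71/4). Substituting into each constraint, equality holds for (ii) and (v); the remaining constraints have slack.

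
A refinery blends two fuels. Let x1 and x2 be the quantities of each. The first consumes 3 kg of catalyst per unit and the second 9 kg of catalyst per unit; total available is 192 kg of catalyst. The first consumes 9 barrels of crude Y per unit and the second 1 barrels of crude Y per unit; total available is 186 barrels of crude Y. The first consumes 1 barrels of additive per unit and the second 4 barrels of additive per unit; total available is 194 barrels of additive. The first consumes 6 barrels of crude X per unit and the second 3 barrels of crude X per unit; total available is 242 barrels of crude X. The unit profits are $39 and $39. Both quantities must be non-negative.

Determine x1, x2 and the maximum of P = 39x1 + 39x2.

x1 = 19, x2 = 15, maximum P = 1326

Feasible corners and P = 39x1 + 39x2:
  (0, 0) → P = 0
  (0, 64/3) → P = 832
  (62/3, 0) → P = 806
  (19, 15) → P = 1326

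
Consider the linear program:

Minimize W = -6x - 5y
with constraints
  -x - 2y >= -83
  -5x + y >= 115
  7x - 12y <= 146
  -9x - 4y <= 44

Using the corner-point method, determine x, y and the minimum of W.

Extreme points and W = -6x - 5y:
  (-147/11, 530/11) → W = -1768/11
  (-30, 113/2) → W = -205/2
  (-504/29, 815/29) → W = -1051/29

x = -147/11, y = 530/11, minimum W = -1768/11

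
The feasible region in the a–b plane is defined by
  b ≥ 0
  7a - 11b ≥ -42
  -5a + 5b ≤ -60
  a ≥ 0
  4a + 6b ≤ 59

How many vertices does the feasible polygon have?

Of the 10 pairwise boundary intersections, those satisfying every inequality are:
  (12, 0)
  (59/4, 0)
  (131/10, 11/10)

3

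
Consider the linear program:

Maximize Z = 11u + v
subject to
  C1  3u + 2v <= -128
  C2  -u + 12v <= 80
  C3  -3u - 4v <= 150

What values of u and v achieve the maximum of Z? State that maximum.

u = -106/3, v = -11, maximum Z = -1199/3

Vertices and Z = 11u + v:
  (-848/19, 56/19) → Z = -488
  (-106/3, -11) → Z = -1199/3
  (-53, 9/4) → Z = -2323/4

The optimum lies where 3u + 2v = -128 and -3u - 4v = 150.
Solving simultaneously gives u = -106/3, v = -11.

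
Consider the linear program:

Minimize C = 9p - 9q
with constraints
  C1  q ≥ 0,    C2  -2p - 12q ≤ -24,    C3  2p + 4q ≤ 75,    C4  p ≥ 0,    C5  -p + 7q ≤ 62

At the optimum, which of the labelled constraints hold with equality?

Corner points and C = 9p - 9q:
  (12, 0) → C = 108
  (75/2, 0) → C = 675/2
  (0, 2) → C = -18
  (277/18, 199/18) → C = 39
  (0, 62/7) → C = -558/7

The minimum is at (0, 62/7). Substituting into each constraint, equality holds for C4 and C5; the remaining constraints have slack.

C4 and C5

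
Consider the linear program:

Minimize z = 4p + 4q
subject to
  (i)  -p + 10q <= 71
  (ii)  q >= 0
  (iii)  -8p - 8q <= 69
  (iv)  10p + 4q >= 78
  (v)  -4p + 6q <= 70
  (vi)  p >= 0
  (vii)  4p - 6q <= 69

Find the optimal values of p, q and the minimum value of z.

Feasible corners and z = 4p + 4q:
  (62/13, 197/26) → z = 642/13
  (558/17, 353/34) → z = 2938/17
  (39/5, 0) → z = 156/5
  (69/4, 0) → z = 69

The optimum lies where q = 0 and 10p + 4q = 78.
Solving simultaneously gives p = 39/5, q = 0.

p = 39/5, q = 0, minimum z = 156/5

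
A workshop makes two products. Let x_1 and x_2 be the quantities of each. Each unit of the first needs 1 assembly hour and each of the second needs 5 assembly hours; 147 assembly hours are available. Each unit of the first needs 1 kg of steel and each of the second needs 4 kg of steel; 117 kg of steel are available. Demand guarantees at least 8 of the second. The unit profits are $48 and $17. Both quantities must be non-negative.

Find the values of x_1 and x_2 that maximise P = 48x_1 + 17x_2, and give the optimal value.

x_1 = 85, x_2 = 8, maximum P = 4216

Extreme points and P = 48x_1 + 17x_2:
  (0, 117/4) → P = 1989/4
  (0, 8) → P = 136
  (85, 8) → P = 4216

The optimum lies where x_1 + 4x_2 = 117 and x_2 = 8.
Solving simultaneously gives x_1 = 85, x_2 = 8.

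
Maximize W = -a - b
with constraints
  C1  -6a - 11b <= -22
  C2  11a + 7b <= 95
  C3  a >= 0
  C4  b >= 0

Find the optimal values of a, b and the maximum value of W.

Extreme points and W = -a - b:
  (0, 2) → W = -2
  (11/3, 0) → W = -11/3
  (0, 95/7) → W = -95/7
  (95/11, 0) → W = -95/11

The binding constraints are -6a - 11b = -22 and a = 0.
Solving simultaneously gives a = 0, b = 2.

a = 0, b = 2, maximum W = -2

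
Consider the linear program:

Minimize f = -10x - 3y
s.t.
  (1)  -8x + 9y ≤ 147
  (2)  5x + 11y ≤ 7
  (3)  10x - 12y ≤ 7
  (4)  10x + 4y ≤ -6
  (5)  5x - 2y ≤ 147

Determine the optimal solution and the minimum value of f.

Feasible corners and f = -10x - 3y:
  (-222/19, 113/19) → f = 99
  (-609/2, -763/3) → f = 3808
  (-47/45, 10/9) → f = 64/9
  (-11/40, -13/16) → f = 83/16

x = -11/40, y = -13/16, minimum f = 83/16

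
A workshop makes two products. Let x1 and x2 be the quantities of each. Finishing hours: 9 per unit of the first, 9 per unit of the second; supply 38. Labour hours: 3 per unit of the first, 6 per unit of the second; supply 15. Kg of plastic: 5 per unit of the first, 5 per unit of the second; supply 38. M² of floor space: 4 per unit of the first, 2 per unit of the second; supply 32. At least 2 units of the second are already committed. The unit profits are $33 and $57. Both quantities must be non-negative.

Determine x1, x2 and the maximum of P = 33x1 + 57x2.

At the optimal vertex, 3x1 + 6x2 = 15 and x2 = 2.
Solving simultaneously gives x1 = 1, x2 = 2.

x1 = 1, x2 = 2, maximum P = 147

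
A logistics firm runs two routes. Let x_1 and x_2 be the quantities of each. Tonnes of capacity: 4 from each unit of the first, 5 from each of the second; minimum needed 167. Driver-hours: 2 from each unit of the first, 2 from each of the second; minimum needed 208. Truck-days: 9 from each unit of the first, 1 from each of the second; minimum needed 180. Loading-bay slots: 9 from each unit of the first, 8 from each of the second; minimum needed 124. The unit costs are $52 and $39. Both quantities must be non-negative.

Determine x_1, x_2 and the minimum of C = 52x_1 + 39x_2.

x_1 = 19/2, x_2 = 189/2, minimum C = 8359/2

Extreme points and C = 52x_1 + 39x_2:
  (0, 180) → C = 7020
  (104, 0) → C = 5408
  (19/2, 189/2) → C = 8359/2
The feasible region is unbounded (it extends along (0, 1), (1, 0)), but C strictly increases along every unbounded feasible direction, so there is no improving ray and the minimum is attained at a vertex.

At the optimal vertex, 2x_1 + 2x_2 = 208 and 9x_1 + x_2 = 180.
Solving simultaneously gives x_1 = 19/2, x_2 = 189/2.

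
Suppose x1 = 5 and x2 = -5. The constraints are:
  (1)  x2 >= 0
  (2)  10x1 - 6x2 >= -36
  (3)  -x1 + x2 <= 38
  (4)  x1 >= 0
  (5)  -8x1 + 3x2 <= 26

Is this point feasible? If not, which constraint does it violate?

not feasible — violates (1)

Constraint (1): x2 = -5, which is not ≥ 0. All other constraints are satisfied.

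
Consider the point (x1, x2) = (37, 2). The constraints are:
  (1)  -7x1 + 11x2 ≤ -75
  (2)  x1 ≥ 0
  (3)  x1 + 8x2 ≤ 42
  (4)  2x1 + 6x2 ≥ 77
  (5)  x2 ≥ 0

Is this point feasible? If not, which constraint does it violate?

not feasible — violates (3)

Constraint (3): x1 + 8x2 = 53, which is not ≤ 42. All other constraints are satisfied.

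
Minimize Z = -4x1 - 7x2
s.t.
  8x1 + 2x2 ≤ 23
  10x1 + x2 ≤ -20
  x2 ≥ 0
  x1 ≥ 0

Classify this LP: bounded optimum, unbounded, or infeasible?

The boundaries 8x1 + 2x2 = 23 and 10x1 + x2 = -20 meet at (-21/4, 65/2), but that point violates x1 ≥ 0. Every candidate vertex is excluded by some other constraint, so the feasible region is empty.

infeasible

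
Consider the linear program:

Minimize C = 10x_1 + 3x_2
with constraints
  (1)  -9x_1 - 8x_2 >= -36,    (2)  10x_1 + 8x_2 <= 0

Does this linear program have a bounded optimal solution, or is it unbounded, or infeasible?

unbounded

From the feasible point (-36, 45), moving in the direction (-8, 9) keeps every constraint satisfied while C decreases without bound.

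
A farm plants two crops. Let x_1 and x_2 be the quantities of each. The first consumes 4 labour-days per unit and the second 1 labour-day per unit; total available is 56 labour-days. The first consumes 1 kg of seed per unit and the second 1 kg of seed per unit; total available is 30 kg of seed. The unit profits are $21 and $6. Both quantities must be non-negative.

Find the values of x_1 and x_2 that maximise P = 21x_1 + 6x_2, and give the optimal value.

x_1 = 26/3, x_2 = 64/3, maximum P = 310

Extreme points and P = 21x_1 + 6x_2:
  (0, 0) → P = 0
  (0, 30) → P = 180
  (14, 0) → P = 294
  (26/3, 64/3) → P = 310

At the optimal vertex, 4x_1 + x_2 = 56 and x_1 + x_2 = 30.
Solving simultaneously gives x_1 = 26/3, x_2 = 64/3.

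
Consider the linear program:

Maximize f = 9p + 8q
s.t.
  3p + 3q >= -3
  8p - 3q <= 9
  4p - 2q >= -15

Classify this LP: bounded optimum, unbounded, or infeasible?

bounded optimum

Corner points and f = 9p + 8q:
  (6/11, -17/11) → f = -82/11
  (-17/6, 11/6) → f = -65/6
  (63/4, 39) → f = 1815/4
The feasible region has finitely many vertices and no improving ray; the maximum is 1815/4 at (63/4, 39).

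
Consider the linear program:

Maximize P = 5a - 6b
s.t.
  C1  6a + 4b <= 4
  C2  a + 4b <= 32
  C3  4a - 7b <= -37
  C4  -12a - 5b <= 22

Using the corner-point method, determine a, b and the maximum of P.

a = -60/29, b = 119/29, maximum P = -1014/29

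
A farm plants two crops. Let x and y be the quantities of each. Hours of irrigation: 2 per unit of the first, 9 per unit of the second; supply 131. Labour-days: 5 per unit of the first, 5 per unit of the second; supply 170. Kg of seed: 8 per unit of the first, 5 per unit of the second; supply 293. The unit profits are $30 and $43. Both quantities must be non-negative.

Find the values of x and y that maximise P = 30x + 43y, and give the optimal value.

x = 25, y = 9, maximum P = 1137

Corner points and P = 30x + 43y:
  (0, 0) → P = 0
  (0, 131/9) → P = 5633/9
  (34, 0) → P = 1020
  (25, 9) → P = 1137

The binding constraints are 2x + 9y = 131 and 5x + 5y = 170.
Solving simultaneously gives x = 25, y = 9.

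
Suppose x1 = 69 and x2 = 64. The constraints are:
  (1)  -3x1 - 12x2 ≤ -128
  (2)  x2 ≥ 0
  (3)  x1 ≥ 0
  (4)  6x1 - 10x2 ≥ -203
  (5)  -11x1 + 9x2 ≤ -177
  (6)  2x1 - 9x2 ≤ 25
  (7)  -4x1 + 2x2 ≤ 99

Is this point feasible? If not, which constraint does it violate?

Constraint (4): 6x1 - 10x2 = -226, which is not ≥ -203. All other constraints are satisfied.

not feasible — violates (4)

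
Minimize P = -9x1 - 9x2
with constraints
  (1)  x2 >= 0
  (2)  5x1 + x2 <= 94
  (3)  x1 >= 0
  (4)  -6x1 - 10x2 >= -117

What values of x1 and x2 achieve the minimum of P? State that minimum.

Extreme points and P = -9x1 - 9x2:
  (94/5, 0) → P = -846/5
  (0, 0) → P = 0
  (823/44, 21/44) → P = -1899/11
  (0, 117/10) → P = -1053/10

x1 = 823/44, x2 = 21/44, minimum P = -1899/11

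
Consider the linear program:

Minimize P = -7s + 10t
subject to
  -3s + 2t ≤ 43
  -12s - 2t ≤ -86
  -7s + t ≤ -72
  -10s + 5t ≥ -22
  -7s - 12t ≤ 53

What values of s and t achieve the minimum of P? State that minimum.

Corner points and P = -7s + 10t:
  (17, 47) → P = 351
  (259/5, 496/5) → P = 3147/5
  (338/25, 566/25) → P = 3294/25

The optimum lies where -7s + t = -72 and -10s + 5t = -22.
Solving simultaneously gives s = 338/25, t = 566/25.

s = 338/25, t = 566/25, minimum P = 3294/25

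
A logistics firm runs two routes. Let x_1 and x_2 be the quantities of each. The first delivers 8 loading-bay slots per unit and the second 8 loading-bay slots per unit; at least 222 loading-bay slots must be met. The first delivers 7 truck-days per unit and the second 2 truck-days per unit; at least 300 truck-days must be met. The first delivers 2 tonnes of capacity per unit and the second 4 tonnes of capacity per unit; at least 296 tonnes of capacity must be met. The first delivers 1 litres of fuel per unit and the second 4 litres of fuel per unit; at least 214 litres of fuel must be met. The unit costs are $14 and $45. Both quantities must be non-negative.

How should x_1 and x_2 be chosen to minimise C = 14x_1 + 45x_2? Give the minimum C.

Extreme points and C = 14x_1 + 45x_2:
  (0, 150) → C = 6750
  (214, 0) → C = 2996
  (76/3, 184/3) → C = 9344/3
  (82, 33) → C = 2633
The feasible region is unbounded (it extends along (0, 1), (1, 0)), but C strictly increases along every unbounded feasible direction, so there is no improving ray and the minimum is attained at a vertex.

x_1 = 82, x_2 = 33, minimum C = 2633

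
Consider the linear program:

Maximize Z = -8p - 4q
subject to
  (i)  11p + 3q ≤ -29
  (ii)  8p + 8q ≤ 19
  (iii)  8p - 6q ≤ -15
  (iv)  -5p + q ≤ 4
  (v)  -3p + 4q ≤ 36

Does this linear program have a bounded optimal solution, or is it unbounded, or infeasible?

infeasible

The boundaries 11p + 3q = -29 and 8p - 6q = -15 meet at (-73/30, -67/90), but that point violates -5p + q ≤ 4. Every candidate vertex is excluded by some other constraint, so the feasible region is empty.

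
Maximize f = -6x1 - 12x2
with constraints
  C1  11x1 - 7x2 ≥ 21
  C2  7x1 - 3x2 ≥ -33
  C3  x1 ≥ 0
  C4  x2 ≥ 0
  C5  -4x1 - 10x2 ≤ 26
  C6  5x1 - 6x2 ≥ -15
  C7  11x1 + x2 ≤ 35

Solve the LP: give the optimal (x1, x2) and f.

Vertices and f = -6x1 - 12x2:
  (21/11, 0) → f = -126/11
  (133/44, 7/4) → f = -861/22
  (35/11, 0) → f = -210/11

x1 = 21/11, x2 = 0, maximum f = -126/11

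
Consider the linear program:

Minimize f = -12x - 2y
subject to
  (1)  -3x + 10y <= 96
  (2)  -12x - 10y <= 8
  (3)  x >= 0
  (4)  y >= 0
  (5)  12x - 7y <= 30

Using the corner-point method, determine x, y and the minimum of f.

Corner points and f = -12x - 2y:
  (0, 48/5) → f = -96/5
  (108/11, 138/11) → f = -1572/11
  (0, 0) → f = 0
  (5/2, 0) → f = -30

The optimum lies where -3x + 10y = 96 and 12x - 7y = 30.
Solving simultaneously gives x = 108/11, y = 138/11.

x = 108/11, y = 138/11, minimum f = -1572/11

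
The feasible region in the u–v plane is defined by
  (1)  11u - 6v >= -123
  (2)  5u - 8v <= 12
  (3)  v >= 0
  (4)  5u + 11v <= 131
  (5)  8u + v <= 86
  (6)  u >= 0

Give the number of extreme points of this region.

5

Of the 15 pairwise boundary intersections, those satisfying every inequality are:
  (12/5, 0)
  (700/69, 334/69)
  (0, 0)
  (815/83, 618/83)
  (0, 131/11)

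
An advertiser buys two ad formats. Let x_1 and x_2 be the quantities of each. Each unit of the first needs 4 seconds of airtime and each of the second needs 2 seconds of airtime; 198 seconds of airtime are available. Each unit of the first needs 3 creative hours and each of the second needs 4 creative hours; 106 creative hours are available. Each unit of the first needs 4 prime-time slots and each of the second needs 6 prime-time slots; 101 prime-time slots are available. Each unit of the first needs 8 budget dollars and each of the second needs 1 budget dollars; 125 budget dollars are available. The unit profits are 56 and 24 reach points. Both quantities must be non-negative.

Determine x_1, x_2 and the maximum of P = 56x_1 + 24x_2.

The optimum lies where 4x_1 + 6x_2 = 101 and 8x_1 + x_2 = 125.
Solving simultaneously gives x_1 = 59/4, x_2 = 7.

x_1 = 59/4, x_2 = 7, maximum P = 994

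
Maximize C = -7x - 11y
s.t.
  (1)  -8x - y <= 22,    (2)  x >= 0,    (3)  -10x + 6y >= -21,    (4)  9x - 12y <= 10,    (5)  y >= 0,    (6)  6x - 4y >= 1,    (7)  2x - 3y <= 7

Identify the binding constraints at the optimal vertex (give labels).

Vertices and C = -7x - 11y:
  (32/11, 89/66) → C = -2323/66
  (39/2, 29) → C = -911/2
  (10/9, 0) → C = -70/9
  (1/6, 0) → C = -7/6

The maximum is at (1/6, 0). Substituting into each constraint, equality holds for (5) and (6); the remaining constraints have slack.

(5) and (6)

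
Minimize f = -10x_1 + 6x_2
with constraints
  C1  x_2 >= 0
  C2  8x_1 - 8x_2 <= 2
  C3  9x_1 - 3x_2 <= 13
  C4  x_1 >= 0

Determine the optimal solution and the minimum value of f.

x_1 = 49/24, x_2 = 43/24, minimum f = -29/3

Corner points and f = -10x_1 + 6x_2:
  (1/4, 0) → f = -5/2
  (0, 0) → f = 0
  (49/24, 43/24) → f = -29/3
The feasible region is unbounded (it extends along (0, 1), (1, 3)), but f strictly increases along every unbounded feasible direction, so there is no improving ray and the minimum is attained at a vertex.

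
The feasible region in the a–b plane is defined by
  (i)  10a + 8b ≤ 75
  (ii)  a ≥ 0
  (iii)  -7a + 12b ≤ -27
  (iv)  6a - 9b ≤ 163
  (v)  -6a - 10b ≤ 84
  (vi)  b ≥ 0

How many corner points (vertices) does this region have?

3

Intersecting each pair of boundary lines and keeping only the points that satisfy every inequality leaves:
  (279/44, 255/176)
  (15/2, 0)
  (27/7, 0)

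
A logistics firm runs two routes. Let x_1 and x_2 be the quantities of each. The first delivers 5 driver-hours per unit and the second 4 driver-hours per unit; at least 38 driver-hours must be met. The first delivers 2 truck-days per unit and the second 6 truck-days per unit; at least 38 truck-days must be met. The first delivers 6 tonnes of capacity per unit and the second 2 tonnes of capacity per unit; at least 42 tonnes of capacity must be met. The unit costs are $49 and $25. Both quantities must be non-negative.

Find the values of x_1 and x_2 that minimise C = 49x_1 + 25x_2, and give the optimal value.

x_1 = 11/2, x_2 = 9/2, minimum C = 382

Extreme points and C = 49x_1 + 25x_2:
  (0, 21) → C = 525
  (19, 0) → C = 931
  (11/2, 9/2) → C = 382
The feasible region is unbounded (it extends along (0, 1), (1, 0)), but C strictly increases along every unbounded feasible direction, so there is no improving ray and the minimum is attained at a vertex.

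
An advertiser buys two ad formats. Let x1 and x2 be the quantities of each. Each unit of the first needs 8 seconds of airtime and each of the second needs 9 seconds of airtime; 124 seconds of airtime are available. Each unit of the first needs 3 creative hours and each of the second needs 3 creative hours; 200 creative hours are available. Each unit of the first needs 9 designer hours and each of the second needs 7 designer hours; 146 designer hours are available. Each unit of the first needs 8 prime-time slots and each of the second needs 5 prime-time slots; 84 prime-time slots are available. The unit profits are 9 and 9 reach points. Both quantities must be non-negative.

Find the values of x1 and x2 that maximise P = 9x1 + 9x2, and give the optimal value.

x1 = 17/4, x2 = 10, maximum P = 513/4

Vertices and P = 9x1 + 9x2:
  (0, 0) → P = 0
  (0, 124/9) → P = 124
  (21/2, 0) → P = 189/2
  (17/4, 10) → P = 513/4

The binding constraints are 8x1 + 9x2 = 124 and 8x1 + 5x2 = 84.
Solving simultaneously gives x1 = 17/4, x2 = 10.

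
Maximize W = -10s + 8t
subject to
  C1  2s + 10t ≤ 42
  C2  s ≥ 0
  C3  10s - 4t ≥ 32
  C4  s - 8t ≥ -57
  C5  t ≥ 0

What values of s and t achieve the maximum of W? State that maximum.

s = 122/27, t = 89/27, maximum W = -508/27

Feasible corners and W = -10s + 8t:
  (122/27, 89/27) → W = -508/27
  (21, 0) → W = -210
  (16/5, 0) → W = -32

The optimum lies where 2s + 10t = 42 and 10s - 4t = 32.
Solving simultaneously gives s = 122/27, t = 89/27.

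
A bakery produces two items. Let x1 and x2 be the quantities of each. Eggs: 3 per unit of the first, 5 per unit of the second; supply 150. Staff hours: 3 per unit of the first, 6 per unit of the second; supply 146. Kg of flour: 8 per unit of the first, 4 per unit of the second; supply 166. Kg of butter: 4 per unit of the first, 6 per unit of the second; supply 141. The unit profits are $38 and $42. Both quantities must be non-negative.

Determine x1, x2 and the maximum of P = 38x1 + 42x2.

x1 = 27/2, x2 = 29/2, maximum P = 1122

Corner points and P = 38x1 + 42x2:
  (0, 0) → P = 0
  (0, 47/2) → P = 987
  (83/4, 0) → P = 1577/2
  (27/2, 29/2) → P = 1122

The binding constraints are 8x1 + 4x2 = 166 and 4x1 + 6x2 = 141.
Solving simultaneously gives x1 = 27/2, x2 = 29/2.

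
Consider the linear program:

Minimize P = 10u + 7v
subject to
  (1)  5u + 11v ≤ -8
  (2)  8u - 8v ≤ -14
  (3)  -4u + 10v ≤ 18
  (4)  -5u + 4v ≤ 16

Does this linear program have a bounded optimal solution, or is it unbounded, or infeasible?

Corner points and P = 10u + 7v:
  (-109/64, 3/64) → P = -1069/64
  (-208/75, 8/15) → P = -24
  (-9, -29/4) → P = -563/4
The feasible region has finitely many vertices and no improving ray; the minimum is -563/4 at (-9, -29/4).

bounded optimum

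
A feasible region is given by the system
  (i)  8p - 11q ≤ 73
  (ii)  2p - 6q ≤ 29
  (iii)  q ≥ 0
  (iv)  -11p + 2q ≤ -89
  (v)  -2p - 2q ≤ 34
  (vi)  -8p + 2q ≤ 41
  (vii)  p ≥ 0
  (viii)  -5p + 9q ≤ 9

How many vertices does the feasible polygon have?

Intersecting each pair of boundary lines and keeping only the points that satisfy every inequality leaves:
  (73/8, 0)
  (756/17, 437/17)
  (89/11, 0)
  (819/89, 544/89)

4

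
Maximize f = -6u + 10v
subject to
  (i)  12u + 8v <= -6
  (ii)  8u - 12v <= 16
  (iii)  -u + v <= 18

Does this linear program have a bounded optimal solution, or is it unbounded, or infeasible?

bounded optimum

Corner points and f = -6u + 10v:
  (7/26, -15/13) → f = -171/13
  (-15/2, 21/2) → f = 150
  (-58, -40) → f = -52
The feasible region has finitely many vertices and no improving ray; the maximum is 150 at (-15/2, 21/2).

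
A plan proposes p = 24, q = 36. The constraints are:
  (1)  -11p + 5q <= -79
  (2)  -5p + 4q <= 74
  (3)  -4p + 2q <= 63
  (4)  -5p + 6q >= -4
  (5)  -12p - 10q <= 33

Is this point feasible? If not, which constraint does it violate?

feasible

(1): -84 ≤ -79 ✓
(2): 24 ≤ 74 ✓
(3): -24 ≤ 63 ✓
(4): 96 ≥ -4 ✓
(5): -648 ≤ 33 ✓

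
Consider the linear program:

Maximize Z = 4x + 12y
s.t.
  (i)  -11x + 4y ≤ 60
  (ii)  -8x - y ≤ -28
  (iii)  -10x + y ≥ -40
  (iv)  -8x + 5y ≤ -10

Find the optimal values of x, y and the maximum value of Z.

Corner points and Z = 4x + 12y:
  (34/9, -20/9) → Z = -104/9
  (25/8, 3) → Z = 97/2
  (95/21, 110/21) → Z = 1700/21

At the optimal vertex, -10x + y = -40 and -8x + 5y = -10.
Solving simultaneously gives x = 95/21, y = 110/21.

x = 95/21, y = 110/21, maximum Z = 1700/21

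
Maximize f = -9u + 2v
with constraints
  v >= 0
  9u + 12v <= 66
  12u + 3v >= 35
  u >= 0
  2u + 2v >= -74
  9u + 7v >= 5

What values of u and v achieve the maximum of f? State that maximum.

u = 74/39, v = 53/13, maximum f = -116/13

Extreme points and f = -9u + 2v:
  (22/3, 0) → f = -66
  (35/12, 0) → f = -105/4
  (74/39, 53/13) → f = -116/13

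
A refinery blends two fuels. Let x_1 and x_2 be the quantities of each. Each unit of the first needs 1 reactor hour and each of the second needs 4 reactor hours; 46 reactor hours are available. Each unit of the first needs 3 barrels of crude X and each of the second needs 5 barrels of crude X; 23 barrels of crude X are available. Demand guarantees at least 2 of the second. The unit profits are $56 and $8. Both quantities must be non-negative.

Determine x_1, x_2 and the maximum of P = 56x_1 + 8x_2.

Vertices and P = 56x_1 + 8x_2:
  (0, 23/5) → P = 184/5
  (0, 2) → P = 16
  (13/3, 2) → P = 776/3

The optimum lies where 3x_1 + 5x_2 = 23 and x_2 = 2.
Solving simultaneously gives x_1 = 13/3, x_2 = 2.

x_1 = 13/3, x_2 = 2, maximum P = 776/3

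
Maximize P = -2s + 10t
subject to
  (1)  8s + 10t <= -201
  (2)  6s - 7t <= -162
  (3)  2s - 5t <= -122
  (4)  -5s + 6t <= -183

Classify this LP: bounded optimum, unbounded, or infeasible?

The boundaries 8s + 10t = -201 and 2s - 5t = -122 meet at (-445/12, 287/30), but that point violates -5s + 6t ≤ -183. Every candidate vertex is excluded by some other constraint, so the feasible region is empty.

infeasible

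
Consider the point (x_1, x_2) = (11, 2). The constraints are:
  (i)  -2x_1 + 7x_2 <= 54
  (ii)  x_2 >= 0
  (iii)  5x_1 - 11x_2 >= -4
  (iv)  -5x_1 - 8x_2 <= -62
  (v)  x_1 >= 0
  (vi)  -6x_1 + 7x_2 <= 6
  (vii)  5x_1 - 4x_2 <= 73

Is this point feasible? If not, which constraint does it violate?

feasible

(i): -8 ≤ 54 ✓
(ii): 2 ≥ 0 ✓
(iii): 33 ≥ -4 ✓
(iv): -71 ≤ -62 ✓
(v): 11 ≥ 0 ✓
(vi): -52 ≤ 6 ✓
(vii): 47 ≤ 73 ✓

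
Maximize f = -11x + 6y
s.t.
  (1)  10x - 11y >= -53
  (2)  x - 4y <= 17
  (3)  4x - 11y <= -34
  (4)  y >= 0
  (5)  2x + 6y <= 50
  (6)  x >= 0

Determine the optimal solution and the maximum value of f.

Vertices and f = -11x + 6y:
  (116/41, 303/41) → f = 542/41
  (0, 53/11) → f = 318/11
  (173/23, 134/23) → f = -1099/23
  (0, 34/11) → f = 204/11

The binding constraints are 10x - 11y = -53 and x = 0.
Solving simultaneously gives x = 0, y = 53/11.

x = 0, y = 53/11, maximum f = 318/11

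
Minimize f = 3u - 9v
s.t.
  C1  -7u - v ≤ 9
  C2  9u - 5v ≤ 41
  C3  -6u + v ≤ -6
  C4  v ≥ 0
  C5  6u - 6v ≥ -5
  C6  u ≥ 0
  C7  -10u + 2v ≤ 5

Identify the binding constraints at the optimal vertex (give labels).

C2 and C5

Feasible corners and f = 3u - 9v:
  (41/9, 0) → f = 41/3
  (271/24, 97/8) → f = -301/4
  (1, 0) → f = 3
  (41/30, 11/5) → f = -157/10

The minimum is at (271/24, 97/8). Substituting into each constraint, equality holds for C2 and C5; the remaining constraints have slack.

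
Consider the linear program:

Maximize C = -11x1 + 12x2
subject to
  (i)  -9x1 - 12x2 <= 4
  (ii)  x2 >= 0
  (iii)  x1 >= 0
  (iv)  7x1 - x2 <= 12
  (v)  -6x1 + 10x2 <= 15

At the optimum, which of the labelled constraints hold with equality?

Extreme points and C = -11x1 + 12x2:
  (0, 0) → C = 0
  (12/7, 0) → C = -132/7
  (0, 3/2) → C = 18
  (135/64, 177/64) → C = 639/64

The maximum is at (0, 3/2). Substituting into each constraint, equality holds for (iii) and (v); the remaining constraints have slack.

(iii) and (v)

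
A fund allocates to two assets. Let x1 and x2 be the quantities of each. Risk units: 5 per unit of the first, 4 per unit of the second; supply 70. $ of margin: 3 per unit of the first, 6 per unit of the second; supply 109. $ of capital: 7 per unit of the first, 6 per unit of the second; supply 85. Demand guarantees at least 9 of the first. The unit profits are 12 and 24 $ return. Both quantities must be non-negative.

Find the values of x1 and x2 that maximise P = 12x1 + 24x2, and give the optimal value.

Vertices and P = 12x1 + 24x2:
  (85/7, 0) → P = 1020/7
  (9, 0) → P = 108
  (9, 11/3) → P = 196

The optimum lies where 7x1 + 6x2 = 85 and x1 = 9.
Solving simultaneously gives x1 = 9, x2 = 11/3.

x1 = 9, x2 = 11/3, maximum P = 196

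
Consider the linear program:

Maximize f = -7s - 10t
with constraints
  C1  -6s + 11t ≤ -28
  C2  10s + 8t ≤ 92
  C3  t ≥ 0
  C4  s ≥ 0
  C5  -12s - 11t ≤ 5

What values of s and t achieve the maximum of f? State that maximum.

s = 14/3, t = 0, maximum f = -98/3

Extreme points and f = -7s - 10t:
  (618/79, 136/79) → f = -5686/79
  (14/3, 0) → f = -98/3
  (46/5, 0) → f = -322/5

The binding constraints are -6s + 11t = -28 and t = 0.
Solving simultaneously gives s = 14/3, t = 0.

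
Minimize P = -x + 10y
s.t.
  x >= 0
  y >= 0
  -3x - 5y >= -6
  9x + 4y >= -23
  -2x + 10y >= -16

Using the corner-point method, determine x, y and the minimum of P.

x = 2, y = 0, minimum P = -2

At the optimal vertex, y = 0 and -3x - 5y = -6.
Solving simultaneously gives x = 2, y = 0.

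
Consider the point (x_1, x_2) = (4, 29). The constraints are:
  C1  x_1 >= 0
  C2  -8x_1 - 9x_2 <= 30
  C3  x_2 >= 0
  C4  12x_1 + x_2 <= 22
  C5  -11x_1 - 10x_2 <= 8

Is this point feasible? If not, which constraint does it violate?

Constraint C4: 12x_1 + x_2 = 77, which is not ≤ 22. All other constraints are satisfied.

not feasible — violates C4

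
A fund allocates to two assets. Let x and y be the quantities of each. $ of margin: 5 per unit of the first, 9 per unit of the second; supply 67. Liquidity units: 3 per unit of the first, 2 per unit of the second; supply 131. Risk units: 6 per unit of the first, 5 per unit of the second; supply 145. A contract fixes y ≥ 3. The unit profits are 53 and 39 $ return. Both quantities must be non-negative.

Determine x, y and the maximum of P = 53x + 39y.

Vertices and P = 53x + 39y:
  (0, 67/9) → P = 871/3
  (0, 3) → P = 117
  (8, 3) → P = 541

x = 8, y = 3, maximum P = 541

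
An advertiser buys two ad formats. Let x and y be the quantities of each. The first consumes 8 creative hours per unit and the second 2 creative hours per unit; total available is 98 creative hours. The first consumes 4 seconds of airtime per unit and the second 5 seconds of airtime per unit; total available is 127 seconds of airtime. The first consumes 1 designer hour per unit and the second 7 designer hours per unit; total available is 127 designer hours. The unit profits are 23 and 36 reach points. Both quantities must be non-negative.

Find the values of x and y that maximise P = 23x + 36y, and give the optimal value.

Vertices and P = 23x + 36y:
  (0, 0) → P = 0
  (0, 127/7) → P = 4572/7
  (49/4, 0) → P = 1127/4
  (8, 17) → P = 796

x = 8, y = 17, maximum P = 796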